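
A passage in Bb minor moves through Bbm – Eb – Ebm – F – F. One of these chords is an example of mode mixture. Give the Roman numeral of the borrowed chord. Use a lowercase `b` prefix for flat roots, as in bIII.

Bb minor has the diatonic set Bbm, Cdim, Db, Ebm, F, Gb, Ab (with V from harmonic minor). Bbm, Ebm and F are all diatonic. But Eb (Eb–G–Bb) is foreign: the diatonic iv on degree 4 is Ebm, whereas Eb comes from Bb major. It is labeled IV.

IV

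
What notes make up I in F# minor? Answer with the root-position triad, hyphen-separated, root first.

The root, F#, is scale degree 1 — the same note in F# minor and F# major; only the chord quality changes. Stacking thirds in F# major on F# gives F#–A#–C#.

F#-A#-C#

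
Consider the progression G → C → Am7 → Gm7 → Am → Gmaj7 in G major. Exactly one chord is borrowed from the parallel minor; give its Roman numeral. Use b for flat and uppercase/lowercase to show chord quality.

In G major the diatonic chords are G, Am, Bm, C, D, Em, F#dim. G, C, Am7, Am and Gmaj7 are all diatonic. But Gm7 (G–Bb–D–F) is foreign: the diatonic I on degree 1 is G, whereas Gm7 comes from G minor. It is labeled i7.

i7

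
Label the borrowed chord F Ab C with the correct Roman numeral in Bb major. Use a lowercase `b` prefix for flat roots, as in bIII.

v

F is scale degree 5 in Bb major. The diatonic chord on degree 5 would be F (V), but F–Ab–C is the minor chord from Bb minor. As a borrowed chord it is labeled v.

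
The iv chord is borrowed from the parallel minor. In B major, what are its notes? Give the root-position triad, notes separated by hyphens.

The root, E, is scale degree 4 — the same note in B major and B minor; only the chord quality changes. Building the minor chord from the parallel minor on E: E–G–B.

E-G-B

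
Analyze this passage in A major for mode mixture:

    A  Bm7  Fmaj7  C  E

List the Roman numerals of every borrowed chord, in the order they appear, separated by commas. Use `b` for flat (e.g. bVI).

A major has the diatonic set A, Bm, C#m, D, E, F#m, G#dim. A, Bm7 and E are all diatonic. Fmaj7 (F–A–C–E) is not: scale degree 6 in A major carries F#m (vi). In A minor the chord on that degree is Fmaj7, so here it functions as bVImaj7, borrowed from the parallel minor. C (C–E–G) doesn't fit — on degree 3 A major would have C#m (iii). C is the degree-3 chord of A minor, so it is the borrowed bIII.

bVImaj7, bIII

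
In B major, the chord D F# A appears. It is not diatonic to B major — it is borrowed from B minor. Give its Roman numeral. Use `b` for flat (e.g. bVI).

D is the lowered form of scale degree 3 in B major (the diatonic degree 3 is D#). D–F#–A is a major chord — the form found in B minor, not the diatonic iii (D#m). Borrowed into B major it is written bIII.

bIII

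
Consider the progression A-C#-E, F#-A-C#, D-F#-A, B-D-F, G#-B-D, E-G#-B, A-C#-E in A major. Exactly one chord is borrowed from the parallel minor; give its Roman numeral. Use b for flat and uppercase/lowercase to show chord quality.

ii°

In A major the diatonic chords are A, Bm, C#m, D, E, F#m, G#dim. A–C#–E = A, F#–A–C# = F#m, D–F#–A = D, G#–B–D = G#dim and E–G#–B = E are all diatonic. But B–D–F is foreign: the diatonic ii on degree 2 is Bm, whereas Bdim comes from A minor. It is labeled ii°.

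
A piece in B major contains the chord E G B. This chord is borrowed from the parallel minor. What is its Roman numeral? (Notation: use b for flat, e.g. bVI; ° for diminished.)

E is scale degree 4 in B major. E–G–B is a minor chord — the form found in B minor, not the diatonic IV (E). Borrowed into B major it is written iv.

iv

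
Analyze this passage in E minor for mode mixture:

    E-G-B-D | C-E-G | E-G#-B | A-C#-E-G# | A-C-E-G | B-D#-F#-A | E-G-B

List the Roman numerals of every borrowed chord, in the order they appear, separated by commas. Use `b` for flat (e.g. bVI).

In E minor (with V from harmonic minor) the diatonic chords are Em, F#dim, G, Am, B, C, D. E–G–B–D = Em7, C–E–G = C, A–C–E–G = Am7, B–D#–F#–A = B7 and E–G–B = Em are all diatonic. E–G#–B is not: scale degree 1 in E minor carries Em (i). In E major the chord on that degree is E, so here it functions as I, borrowed from the parallel major. But A–C#–E–G# is foreign: the diatonic iv on degree 4 is Am, whereas Amaj7 comes from E major. It is labeled IVmaj7.

I, IVmaj7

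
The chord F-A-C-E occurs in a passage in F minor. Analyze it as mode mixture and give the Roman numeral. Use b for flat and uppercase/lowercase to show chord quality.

Imaj7

F is scale degree 1 in F minor. Diatonically F minor has Fm (i) on that degree; F–A–C–E is instead the major-seventh chord native to F major, so it takes the label Imaj7.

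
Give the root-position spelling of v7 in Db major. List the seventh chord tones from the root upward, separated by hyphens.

v7 is built on scale degree 5, which is Ab in both Db major and its parallel. Building the minor-seventh chord from the parallel minor on Ab: Ab–Cb–Eb–Gb.

Ab-Cb-Eb-Gb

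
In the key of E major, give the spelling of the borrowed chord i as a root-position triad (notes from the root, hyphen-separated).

The root, E, is scale degree 1 — the same note in E major and E minor; only the chord quality changes. In E minor the chord on E is E–G–B.

E-G-B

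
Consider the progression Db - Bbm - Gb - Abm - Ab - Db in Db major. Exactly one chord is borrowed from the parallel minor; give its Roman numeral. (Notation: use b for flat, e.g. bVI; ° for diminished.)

v

Db major has the diatonic set Db, Ebm, Fm, Gb, Ab, Bbm, Cdim. Db, Bbm, Gb and Ab are all diatonic. Abm (Ab–Cb–Eb) doesn't fit — on degree 5 Db major would have Ab (V). Abm is the degree-5 chord of Db minor, so it is the borrowed v.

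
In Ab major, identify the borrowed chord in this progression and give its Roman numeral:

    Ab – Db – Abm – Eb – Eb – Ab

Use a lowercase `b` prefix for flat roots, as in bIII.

In Ab major the diatonic chords are Ab, Bbm, Cm, Db, Eb, Fm, Gdim. Ab, Db and Eb all belong to that set. Abm (Ab–Cb–Eb) is not: scale degree 1 in Ab major carries Ab (I). In Ab minor the chord on that degree is Abm, so here it functions as i, borrowed from the parallel minor.

i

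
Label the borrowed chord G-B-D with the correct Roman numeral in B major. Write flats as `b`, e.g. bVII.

In B major scale degree 6 is G#; G is its lowered form, from B minor. Diatonically B major has G#m (vi) on that degree; G–B–D is instead the major chord native to B minor, so it takes the label bVI.

bVI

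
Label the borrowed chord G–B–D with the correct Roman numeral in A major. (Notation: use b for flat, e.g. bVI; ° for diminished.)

G is the lowered form of scale degree 7 in A major (the diatonic degree 7 is G#). The diatonic chord on degree 7 would be G#dim (vii°), but G–B–D is the major chord from A minor. As a borrowed chord it is labeled bVII.

bVII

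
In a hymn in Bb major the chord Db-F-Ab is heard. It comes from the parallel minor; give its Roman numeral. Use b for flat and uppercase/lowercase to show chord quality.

Db is the lowered form of scale degree 3 in Bb major (the diatonic degree 3 is D). Db–F–Ab is a major chord — the form found in Bb minor, not the diatonic iii (Dm). Borrowed into Bb major it is written bIII.

bIII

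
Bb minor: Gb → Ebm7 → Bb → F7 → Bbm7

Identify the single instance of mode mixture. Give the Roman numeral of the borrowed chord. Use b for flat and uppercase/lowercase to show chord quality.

I

The diatonic triads in Bb minor (with V from harmonic minor) are Bbm, Cdim, Db, Ebm, F, Gb, Ab. Of the given chords, Gb, Ebm7, F7 and Bbm7 are diatonic. Bb (Bb–D–F) doesn't fit — on degree 1 Bb minor would have Bbm (i). Bb is the degree-1 chord of Bb major, so it is the borrowed I.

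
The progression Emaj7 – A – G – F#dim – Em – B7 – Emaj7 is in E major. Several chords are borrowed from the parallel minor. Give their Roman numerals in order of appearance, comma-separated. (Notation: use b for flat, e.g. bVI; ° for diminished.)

bIII, ii°, i

The diatonic triads in E major are E, F#m, G#m, A, B, C#m, D#dim. Emaj7, A and B7 all belong to that set. G (G–B–D) doesn't fit — on degree 3 E major would have G#m (iii). G is the degree-3 chord of E minor, so it is the borrowed bIII. F#dim (F#–A–C) doesn't fit — on degree 2 E major would have F#m (ii). F#dim is the degree-2 chord of E minor, so it is the borrowed ii°. Em (E–G–B) doesn't fit — on degree 1 E major would have E (I). Em is the degree-1 chord of E minor, so it is the borrowed i.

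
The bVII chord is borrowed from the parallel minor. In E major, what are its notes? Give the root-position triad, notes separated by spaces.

D F# A

Scale degree 7 in E major is D#. bVII uses the lowered form, D, taken from E minor. Building the major chord from the parallel minor on D: D–F#–A.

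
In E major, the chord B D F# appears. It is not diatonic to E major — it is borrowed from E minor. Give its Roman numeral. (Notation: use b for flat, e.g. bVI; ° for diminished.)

v

B is scale degree 5 in E major. B–D–F# is a minor chord — the form found in E minor, not the diatonic V (B). Borrowed into E major it is written v.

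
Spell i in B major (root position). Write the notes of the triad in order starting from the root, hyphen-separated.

B-D-F#

i is built on scale degree 1, which is B in both B major and its parallel. In B minor the chord on B is B–D–F#.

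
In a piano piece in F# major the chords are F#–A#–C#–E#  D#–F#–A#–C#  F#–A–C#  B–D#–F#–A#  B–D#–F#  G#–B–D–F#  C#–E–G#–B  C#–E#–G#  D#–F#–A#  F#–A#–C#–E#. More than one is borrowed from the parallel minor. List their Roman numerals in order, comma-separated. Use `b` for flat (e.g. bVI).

i, iiø7, v7

The diatonic triads in F# major are F#, G#m, A#m, B, C#, D#m, E#dim. F#–A#–C#–E# = F#maj7, D#–F#–A#–C# = D#m7, B–D#–F#–A# = Bmaj7, B–D#–F# = B, C#–E#–G# = C# and D#–F#–A# = D#m all belong to that set. But F#–A–C# is foreign: the diatonic I on degree 1 is F#, whereas F#m comes from F# minor. It is labeled i. G#–B–D–F# is not: scale degree 2 in F# major carries G#m (ii). In F# minor the chord on that degree is G#m7b5, so here it functions as iiø7, borrowed from the parallel minor. But C#–E–G#–B is foreign: the diatonic V on degree 5 is C#, whereas C#m7 comes from F# minor. It is labeled v7.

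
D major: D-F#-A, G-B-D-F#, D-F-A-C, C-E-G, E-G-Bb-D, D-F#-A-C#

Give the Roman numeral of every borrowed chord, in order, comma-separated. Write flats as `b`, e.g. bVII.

i7, bVII, iiø7

D major has the diatonic set D, Em, F#m, G, A, Bm, C#dim. Of the given chords, D–F#–A = D, G–B–D–F# = Gmaj7 and D–F#–A–C# = Dmaj7 are diatonic. But D–F–A–C is foreign: the diatonic I on degree 1 is D, whereas Dm7 comes from D minor. It is labeled i7. C–E–G is not: scale degree 7 in D major carries C#dim (vii°). In D minor the chord on that degree is C, so here it functions as bVII, borrowed from the parallel minor. E–G–Bb–D doesn't fit — on degree 2 D major would have Em (ii). Em7b5 is the degree-2 chord of D minor, so it is the borrowed iiø7.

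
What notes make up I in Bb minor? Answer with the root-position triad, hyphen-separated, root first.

The root, Bb, is scale degree 1 — the same note in Bb minor and Bb major; only the chord quality changes. Stacking thirds in Bb major on Bb gives Bb–D–F.

Bb-D-F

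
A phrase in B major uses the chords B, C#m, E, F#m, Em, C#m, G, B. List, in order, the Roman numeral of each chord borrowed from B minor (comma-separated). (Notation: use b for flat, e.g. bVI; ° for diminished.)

v, iv, bVI

B major has the diatonic set B, C#m, D#m, E, F#, G#m, A#dim. Of the given chords, B, C#m and E are diatonic. But F#m (F#–A–C#) is foreign: the diatonic V on degree 5 is F#, whereas F#m comes from B minor. It is labeled v. Em (E–G–B) is not: scale degree 4 in B major carries E (IV). In B minor the chord on that degree is Em, so here it functions as iv, borrowed from the parallel minor. G (G–B–D) is not: scale degree 6 in B major carries G#m (vi). In B minor the chord on that degree is G, so here it functions as bVI, borrowed from the parallel minor.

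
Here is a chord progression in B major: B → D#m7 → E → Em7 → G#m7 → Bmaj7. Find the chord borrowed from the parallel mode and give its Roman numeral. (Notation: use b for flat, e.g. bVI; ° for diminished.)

iv7

The diatonic triads in B major are B, C#m, D#m, E, F#, G#m, A#dim. B, D#m7, E, G#m7 and Bmaj7 are all diatonic. Em7 (E–G–B–D) is not: scale degree 4 in B major carries E (IV). In B minor the chord on that degree is Em7, so here it functions as iv7, borrowed from the parallel minor.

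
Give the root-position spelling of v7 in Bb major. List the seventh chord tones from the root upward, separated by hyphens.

F-Ab-C-Eb

v7 is built on scale degree 5, which is F in both Bb major and its parallel. Stacking thirds in Bb minor on F gives F–Ab–C–Eb.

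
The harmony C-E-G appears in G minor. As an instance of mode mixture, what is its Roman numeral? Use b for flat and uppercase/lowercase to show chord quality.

IV

The root C is the diatonic 4th degree of G minor; the borrowing shows in the chord quality. The diatonic chord on degree 4 would be Cm (iv), but C–E–G is the major chord from G major. As a borrowed chord it is labeled IV.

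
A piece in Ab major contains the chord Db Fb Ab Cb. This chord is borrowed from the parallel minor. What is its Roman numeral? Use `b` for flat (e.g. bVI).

Db is scale degree 4 in Ab major. Db–Fb–Ab–Cb is a minor-seventh chord — the form found in Ab minor, not the diatonic IV (Db). Borrowed into Ab major it is written iv7.

iv7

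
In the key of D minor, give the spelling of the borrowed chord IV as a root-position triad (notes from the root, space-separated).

G B D

IV is built on scale degree 4, which is G in both D minor and its parallel. Stacking thirds in D major on G gives G–B–D.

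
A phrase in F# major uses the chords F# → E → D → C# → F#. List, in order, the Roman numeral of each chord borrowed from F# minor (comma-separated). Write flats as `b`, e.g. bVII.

F# major has the diatonic set F#, G#m, A#m, B, C#, D#m, E#dim. F# and C# are both diatonic. E (E–G#–B) is not: scale degree 7 in F# major carries E#dim (vii°). In F# minor the chord on that degree is E, so here it functions as bVII, borrowed from the parallel minor. D (D–F#–A) is not: scale degree 6 in F# major carries D#m (vi). In F# minor the chord on that degree is D, so here it functions as bVI, borrowed from the parallel minor.

bVII, bVI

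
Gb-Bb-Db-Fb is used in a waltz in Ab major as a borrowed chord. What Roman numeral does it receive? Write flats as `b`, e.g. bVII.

bVII7

In Ab major scale degree 7 is G; Gb is its lowered form, from Ab minor. Gb–Bb–Db–Fb is a dominant-seventh chord — the form found in Ab minor, not the diatonic vii° (Gdim). Borrowed into Ab major it is written bVII7.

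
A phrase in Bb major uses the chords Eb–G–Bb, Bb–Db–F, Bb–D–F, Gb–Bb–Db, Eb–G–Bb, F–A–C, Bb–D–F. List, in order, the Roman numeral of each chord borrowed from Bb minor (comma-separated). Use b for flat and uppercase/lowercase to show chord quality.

i, bVI

Bb major has the diatonic set Bb, Cm, Dm, Eb, F, Gm, Adim. Eb–G–Bb = Eb, Bb–D–F = Bb and F–A–C = F all belong to that set. Bb–Db–F doesn't fit — on degree 1 Bb major would have Bb (I). Bbm is the degree-1 chord of Bb minor, so it is the borrowed i. But Gb–Bb–Db is foreign: the diatonic vi on degree 6 is Gm, whereas Gb comes from Bb minor. It is labeled bVI.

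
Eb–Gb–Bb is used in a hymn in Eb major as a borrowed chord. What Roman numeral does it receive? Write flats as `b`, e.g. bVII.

Eb is scale degree 1 in Eb major. Diatonically Eb major has Eb (I) on that degree; Eb–Gb–Bb is instead the minor chord native to Eb minor, so it takes the label i.

i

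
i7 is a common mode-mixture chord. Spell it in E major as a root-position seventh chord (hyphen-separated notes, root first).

E-G-B-D

i7 is built on scale degree 1, which is E in both E major and its parallel. In E minor the chord on E is E–G–B–D.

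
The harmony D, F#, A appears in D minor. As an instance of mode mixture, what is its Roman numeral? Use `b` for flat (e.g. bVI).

D is scale degree 1 in D minor. Diatonically D minor has Dm (i) on that degree; D–F#–A is instead the major chord native to D major, so it takes the label I.

I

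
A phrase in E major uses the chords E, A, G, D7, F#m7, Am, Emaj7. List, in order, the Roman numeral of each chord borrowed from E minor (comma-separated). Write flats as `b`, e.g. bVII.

In E major the diatonic chords are E, F#m, G#m, A, B, C#m, D#dim. E, A, F#m7 and Emaj7 are all diatonic. But G (G–B–D) is foreign: the diatonic iii on degree 3 is G#m, whereas G comes from E minor. It is labeled bIII. D7 (D–F#–A–C) is not: scale degree 7 in E major carries D#dim (vii°). In E minor the chord on that degree is D7, so here it functions as bVII7, borrowed from the parallel minor. Am (A–C–E) doesn't fit — on degree 4 E major would have A (IV). Am is the degree-4 chord of E minor, so it is the borrowed iv.

bIII, bVII7, iv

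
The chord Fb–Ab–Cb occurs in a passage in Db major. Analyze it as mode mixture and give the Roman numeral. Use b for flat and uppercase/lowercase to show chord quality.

bIII

The root Fb is the lowered 3rd scale degree — diatonically Db major has F there. Fb–Ab–Cb is a major chord — the form found in Db minor, not the diatonic iii (Fm). Borrowed into Db major it is written bIII.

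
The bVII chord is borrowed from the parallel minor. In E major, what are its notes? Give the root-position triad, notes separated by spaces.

D F# A

bVII is built on the lowered scale degree 7. In E major degree 7 is D#; lowered it becomes D. In E minor the chord on D is D–F#–A.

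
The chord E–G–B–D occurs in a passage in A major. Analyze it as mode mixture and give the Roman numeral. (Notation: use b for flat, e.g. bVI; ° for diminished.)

v7

The root E is the diatonic 5th degree of A major; the borrowing shows in the chord quality. Diatonically A major has E (V) on that degree; E–G–B–D is instead the minor-seventh chord native to A minor, so it takes the label v7.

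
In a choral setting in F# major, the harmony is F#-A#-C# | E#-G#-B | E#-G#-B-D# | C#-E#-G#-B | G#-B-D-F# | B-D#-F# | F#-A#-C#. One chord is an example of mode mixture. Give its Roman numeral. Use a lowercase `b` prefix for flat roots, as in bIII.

The diatonic triads in F# major are F#, G#m, A#m, B, C#, D#m, E#dim. F#–A#–C# = F#, E#–G#–B = E#dim, E#–G#–B–D# = E#m7b5, C#–E#–G#–B = C#7 and B–D#–F# = B all belong to that set. But G#–B–D–F# is foreign: the diatonic ii on degree 2 is G#m, whereas G#m7b5 comes from F# minor. It is labeled iiø7.

iiø7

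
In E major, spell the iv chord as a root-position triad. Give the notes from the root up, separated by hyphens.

iv is built on scale degree 4, which is A in both E major and its parallel. Building the minor chord from the parallel minor on A: A–C–E.

A-C-E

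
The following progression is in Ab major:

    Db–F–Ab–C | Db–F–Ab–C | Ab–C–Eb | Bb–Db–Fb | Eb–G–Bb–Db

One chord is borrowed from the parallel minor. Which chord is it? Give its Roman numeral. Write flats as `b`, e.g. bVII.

ii°

In Ab major the diatonic chords are Ab, Bbm, Cm, Db, Eb, Fm, Gdim. Of the given chords, Db–F–Ab–C = Dbmaj7, Ab–C–Eb = Ab and Eb–G–Bb–Db = Eb7 are diatonic. But Bb–Db–Fb is foreign: the diatonic ii on degree 2 is Bbm, whereas Bbdim comes from Ab minor. It is labeled ii°.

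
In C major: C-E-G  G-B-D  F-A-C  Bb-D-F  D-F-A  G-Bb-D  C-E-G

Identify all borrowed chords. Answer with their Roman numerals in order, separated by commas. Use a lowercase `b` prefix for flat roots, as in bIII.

The diatonic triads in C major are C, Dm, Em, F, G, Am, Bdim. C–E–G = C, G–B–D = G, F–A–C = F and D–F–A = Dm are all diatonic. Bb–D–F doesn't fit — on degree 7 C major would have Bdim (vii°). Bb is the degree-7 chord of C minor, so it is the borrowed bVII. G–Bb–D doesn't fit — on degree 5 C major would have G (V). Gm is the degree-5 chord of C minor, so it is the borrowed v.

bVII, v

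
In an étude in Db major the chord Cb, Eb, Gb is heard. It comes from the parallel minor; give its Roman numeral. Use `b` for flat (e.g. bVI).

The root Cb is the lowered 7th scale degree — diatonically Db major has C there. Cb–Eb–Gb is a major chord — the form found in Db minor, not the diatonic vii° (Cdim). Borrowed into Db major it is written bVII.

bVII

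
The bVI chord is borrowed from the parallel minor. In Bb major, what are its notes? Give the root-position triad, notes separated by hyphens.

Scale degree 6 in Bb major is G. bVI uses the lowered form, Gb, taken from Bb minor. Building the major chord from the parallel minor on Gb: Gb–Bb–Db.

Gb-Bb-Db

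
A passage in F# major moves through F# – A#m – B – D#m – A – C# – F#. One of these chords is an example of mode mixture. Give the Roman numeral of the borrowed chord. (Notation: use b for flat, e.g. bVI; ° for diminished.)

The diatonic triads in F# major are F#, G#m, A#m, B, C#, D#m, E#dim. Of the given chords, F#, A#m, B, D#m and C# are diatonic. A (A–C#–E) doesn't fit — on degree 3 F# major would have A#m (iii). A is the degree-3 chord of F# minor, so it is the borrowed bIII.

bIII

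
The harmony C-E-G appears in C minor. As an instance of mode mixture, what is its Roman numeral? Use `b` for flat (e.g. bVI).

I

The root C is the diatonic 1st degree of C minor; the borrowing shows in the chord quality. The diatonic chord on degree 1 would be Cm (i), but C–E–G is the major chord from C major. As a borrowed chord it is labeled I.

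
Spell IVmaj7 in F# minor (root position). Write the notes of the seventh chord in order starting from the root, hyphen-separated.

The root, B, is scale degree 4 — the same note in F# minor and F# major; only the chord quality changes. Building the major-seventh chord from the parallel major on B: B–D#–F#–A#.

B-D#-F#-A#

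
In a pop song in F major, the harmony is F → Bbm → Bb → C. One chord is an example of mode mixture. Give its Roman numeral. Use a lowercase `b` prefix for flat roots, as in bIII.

iv

The diatonic triads in F major are F, Gm, Am, Bb, C, Dm, Edim. F, Bb and C are all diatonic. Bbm (Bb–Db–F) doesn't fit — on degree 4 F major would have Bb (IV). Bbm is the degree-4 chord of F minor, so it is the borrowed iv.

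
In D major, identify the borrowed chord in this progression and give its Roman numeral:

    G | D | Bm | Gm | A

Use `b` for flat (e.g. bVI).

iv

In D major the diatonic chords are D, Em, F#m, G, A, Bm, C#dim. G, D, Bm and A all belong to that set. But Gm (G–Bb–D) is foreign: the diatonic IV on degree 4 is G, whereas Gm comes from D minor. It is labeled iv.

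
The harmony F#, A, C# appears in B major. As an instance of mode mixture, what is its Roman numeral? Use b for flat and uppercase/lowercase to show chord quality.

v

The root F# is the diatonic 5th degree of B major; the borrowing shows in the chord quality. The diatonic chord on degree 5 would be F# (V), but F#–A–C# is the minor chord from B minor. As a borrowed chord it is labeled v.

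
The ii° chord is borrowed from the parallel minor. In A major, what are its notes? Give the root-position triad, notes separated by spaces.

The root, B, is scale degree 2 — the same note in A major and A minor; only the chord quality changes. Stacking thirds in A minor on B gives B–D–F.

B D F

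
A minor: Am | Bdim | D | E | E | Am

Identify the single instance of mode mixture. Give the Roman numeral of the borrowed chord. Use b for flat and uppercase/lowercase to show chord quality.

In A minor (with V from harmonic minor) the diatonic chords are Am, Bdim, C, Dm, E, F, G. Am, Bdim and E all belong to that set. But D (D–F#–A) is foreign: the diatonic iv on degree 4 is Dm, whereas D comes from A major. It is labeled IV.

IV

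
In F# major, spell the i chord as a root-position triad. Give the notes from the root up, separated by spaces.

F# A C#

The root, F#, is scale degree 1 — the same note in F# major and F# minor; only the chord quality changes. Building the minor chord from the parallel minor on F#: F#–A–C#.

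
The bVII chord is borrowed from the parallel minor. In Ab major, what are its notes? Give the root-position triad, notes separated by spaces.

Gb Bb Db

Scale degree 7 in Ab major is G. bVII uses the lowered form, Gb, taken from Ab minor. In Ab minor the chord on Gb is Gb–Bb–Db.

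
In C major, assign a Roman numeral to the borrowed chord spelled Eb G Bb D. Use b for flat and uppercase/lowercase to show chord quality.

Eb is the lowered form of scale degree 3 in C major (the diatonic degree 3 is E). The diatonic chord on degree 3 would be Em (iii), but Eb–G–Bb–D is the major-seventh chord from C minor. As a borrowed chord it is labeled bIIImaj7.

bIIImaj7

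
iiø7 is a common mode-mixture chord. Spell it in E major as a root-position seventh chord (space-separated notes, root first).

The root, F#, is scale degree 2 — the same note in E major and E minor; only the chord quality changes. Stacking thirds in E minor on F# gives F#–A–C–E.

F# A C E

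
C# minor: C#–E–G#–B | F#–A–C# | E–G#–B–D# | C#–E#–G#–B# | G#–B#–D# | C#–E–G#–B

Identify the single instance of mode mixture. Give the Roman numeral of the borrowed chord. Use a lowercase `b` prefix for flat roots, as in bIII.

In C# minor (with V from harmonic minor) the diatonic chords are C#m, D#dim, E, F#m, G#, A, B. C#–E–G#–B = C#m7, F#–A–C# = F#m, E–G#–B–D# = Emaj7 and G#–B#–D# = G# are all diatonic. But C#–E#–G#–B# is foreign: the diatonic i on degree 1 is C#m, whereas C#maj7 comes from C# major. It is labeled Imaj7.

Imaj7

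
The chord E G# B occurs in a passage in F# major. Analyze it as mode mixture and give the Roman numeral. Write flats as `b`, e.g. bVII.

bVII

E is the lowered form of scale degree 7 in F# major (the diatonic degree 7 is E#). The diatonic chord on degree 7 would be E#dim (vii°), but E–G#–B is the major chord from F# minor. As a borrowed chord it is labeled bVII.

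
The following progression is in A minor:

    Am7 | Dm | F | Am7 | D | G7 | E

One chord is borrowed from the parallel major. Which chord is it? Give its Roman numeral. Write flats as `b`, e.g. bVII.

IV

In A minor (with V from harmonic minor) the diatonic chords are Am, Bdim, C, Dm, E, F, G. Am7, Dm, F, G7 and E are all diatonic. D (D–F#–A) doesn't fit — on degree 4 A minor would have Dm (iv). D is the degree-4 chord of A major, so it is the borrowed IV.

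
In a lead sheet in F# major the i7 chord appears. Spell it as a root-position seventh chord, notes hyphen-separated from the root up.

F#-A-C#-E

The root, F#, is scale degree 1 — the same note in F# major and F# minor; only the chord quality changes. In F# minor the chord on F# is F#–A–C#–E.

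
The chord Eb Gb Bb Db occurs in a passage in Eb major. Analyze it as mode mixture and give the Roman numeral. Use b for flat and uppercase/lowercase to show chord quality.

i7

Eb is scale degree 1 in Eb major. The diatonic chord on degree 1 would be Eb (I), but Eb–Gb–Bb–Db is the minor-seventh chord from Eb minor. As a borrowed chord it is labeled i7.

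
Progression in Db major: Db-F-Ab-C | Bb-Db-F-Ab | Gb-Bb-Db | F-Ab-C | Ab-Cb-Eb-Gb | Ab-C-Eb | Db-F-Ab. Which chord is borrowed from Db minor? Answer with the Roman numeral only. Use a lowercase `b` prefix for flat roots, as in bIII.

v7

The diatonic triads in Db major are Db, Ebm, Fm, Gb, Ab, Bbm, Cdim. Db–F–Ab–C = Dbmaj7, Bb–Db–F–Ab = Bbm7, Gb–Bb–Db = Gb, F–Ab–C = Fm, Ab–C–Eb = Ab and Db–F–Ab = Db are all diatonic. Ab–Cb–Eb–Gb doesn't fit — on degree 5 Db major would have Ab (V). Abm7 is the degree-5 chord of Db minor, so it is the borrowed v7.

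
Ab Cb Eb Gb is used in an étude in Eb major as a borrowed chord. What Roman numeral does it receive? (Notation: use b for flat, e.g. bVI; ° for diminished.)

iv7

Ab is scale degree 4 in Eb major. Diatonically Eb major has Ab (IV) on that degree; Ab–Cb–Eb–Gb is instead the minor-seventh chord native to Eb minor, so it takes the label iv7.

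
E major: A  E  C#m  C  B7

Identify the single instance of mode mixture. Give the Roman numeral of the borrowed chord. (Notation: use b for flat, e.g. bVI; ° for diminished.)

In E major the diatonic chords are E, F#m, G#m, A, B, C#m, D#dim. A, E, C#m and B7 all belong to that set. But C (C–E–G) is foreign: the diatonic vi on degree 6 is C#m, whereas C comes from E minor. It is labeled bVI.

bVI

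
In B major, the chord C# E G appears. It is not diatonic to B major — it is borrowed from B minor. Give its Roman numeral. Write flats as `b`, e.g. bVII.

The root C# is the diatonic 2nd degree of B major; the borrowing shows in the chord quality. Diatonically B major has C#m (ii) on that degree; C#–E–G is instead the diminished chord native to B minor, so it takes the label ii°.

ii°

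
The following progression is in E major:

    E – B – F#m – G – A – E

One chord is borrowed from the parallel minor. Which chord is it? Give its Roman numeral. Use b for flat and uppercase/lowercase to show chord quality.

The diatonic triads in E major are E, F#m, G#m, A, B, C#m, D#dim. E, B, F#m and A all belong to that set. G (G–B–D) doesn't fit — on degree 3 E major would have G#m (iii). G is the degree-3 chord of E minor, so it is the borrowed bIII.

bIII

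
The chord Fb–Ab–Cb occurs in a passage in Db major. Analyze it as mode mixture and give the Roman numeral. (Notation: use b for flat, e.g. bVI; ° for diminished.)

bIII

In Db major scale degree 3 is F; Fb is its lowered form, from Db minor. The diatonic chord on degree 3 would be Fm (iii), but Fb–Ab–Cb is the major chord from Db minor. As a borrowed chord it is labeled bIII.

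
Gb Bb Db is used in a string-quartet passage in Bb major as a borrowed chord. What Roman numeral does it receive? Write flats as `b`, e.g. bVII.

bVI

In Bb major scale degree 6 is G; Gb is its lowered form, from Bb minor. Diatonically Bb major has Gm (vi) on that degree; Gb–Bb–Db is instead the major chord native to Bb minor, so it takes the label bVI.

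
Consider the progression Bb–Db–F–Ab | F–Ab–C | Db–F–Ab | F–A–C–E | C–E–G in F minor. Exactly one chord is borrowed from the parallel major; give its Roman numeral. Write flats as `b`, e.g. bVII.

In F minor (with V from harmonic minor) the diatonic chords are Fm, Gdim, Ab, Bbm, C, Db, Eb. Bb–Db–F–Ab = Bbm7, F–Ab–C = Fm, Db–F–Ab = Db and C–E–G = C are all diatonic. F–A–C–E doesn't fit — on degree 1 F minor would have Fm (i). Fmaj7 is the degree-1 chord of F major, so it is the borrowed Imaj7.

Imaj7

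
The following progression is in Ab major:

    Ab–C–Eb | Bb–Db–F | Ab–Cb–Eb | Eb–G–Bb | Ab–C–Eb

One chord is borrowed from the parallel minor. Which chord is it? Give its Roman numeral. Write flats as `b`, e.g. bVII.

Ab major has the diatonic set Ab, Bbm, Cm, Db, Eb, Fm, Gdim. Ab–C–Eb = Ab, Bb–Db–F = Bbm and Eb–G–Bb = Eb are all diatonic. But Ab–Cb–Eb is foreign: the diatonic I on degree 1 is Ab, whereas Abm comes from Ab minor. It is labeled i.

i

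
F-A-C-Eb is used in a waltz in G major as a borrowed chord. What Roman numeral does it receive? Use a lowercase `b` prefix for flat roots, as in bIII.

bVII7

F is the lowered form of scale degree 7 in G major (the diatonic degree 7 is F#). F–A–C–Eb is a dominant-seventh chord — the form found in G minor, not the diatonic vii° (F#dim). Borrowed into G major it is written bVII7.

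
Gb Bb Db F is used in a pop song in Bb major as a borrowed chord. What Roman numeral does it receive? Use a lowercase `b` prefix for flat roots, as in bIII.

bVImaj7

Gb is the lowered form of scale degree 6 in Bb major (the diatonic degree 6 is G). Gb–Bb–Db–F is a major-seventh chord — the form found in Bb minor, not the diatonic vi (Gm). Borrowed into Bb major it is written bVImaj7.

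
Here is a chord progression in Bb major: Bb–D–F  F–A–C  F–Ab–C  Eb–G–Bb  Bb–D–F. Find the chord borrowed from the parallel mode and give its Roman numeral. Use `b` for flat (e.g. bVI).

Bb major has the diatonic set Bb, Cm, Dm, Eb, F, Gm, Adim. Of the given chords, Bb–D–F = Bb, F–A–C = F and Eb–G–Bb = Eb are diatonic. F–Ab–C doesn't fit — on degree 5 Bb major would have F (V). Fm is the degree-5 chord of Bb minor, so it is the borrowed v.

v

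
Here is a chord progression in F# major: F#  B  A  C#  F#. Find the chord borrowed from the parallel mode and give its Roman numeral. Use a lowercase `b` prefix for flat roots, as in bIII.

bIII

The diatonic triads in F# major are F#, G#m, A#m, B, C#, D#m, E#dim. F#, B and C# all belong to that set. A (A–C#–E) is not: scale degree 3 in F# major carries A#m (iii). In F# minor the chord on that degree is A, so here it functions as bIII, borrowed from the parallel minor.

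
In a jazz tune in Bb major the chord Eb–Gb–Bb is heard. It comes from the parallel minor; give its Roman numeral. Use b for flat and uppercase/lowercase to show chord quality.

iv

The root Eb is the diatonic 4th degree of Bb major; the borrowing shows in the chord quality. The diatonic chord on degree 4 would be Eb (IV), but Eb–Gb–Bb is the minor chord from Bb minor. As a borrowed chord it is labeled iv.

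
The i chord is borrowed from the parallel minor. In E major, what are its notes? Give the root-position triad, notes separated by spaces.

The root, E, is scale degree 1 — the same note in E major and E minor; only the chord quality changes. Stacking thirds in E minor on E gives E–G–B.

E G B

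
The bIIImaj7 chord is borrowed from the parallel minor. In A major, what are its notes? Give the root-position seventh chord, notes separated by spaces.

Scale degree 3 in A major is C#. bIIImaj7 uses the lowered form, C, taken from A minor. In A minor the chord on C is C–E–G–B.

C E G B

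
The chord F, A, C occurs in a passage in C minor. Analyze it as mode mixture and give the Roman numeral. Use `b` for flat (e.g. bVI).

The root F is the diatonic 4th degree of C minor; the borrowing shows in the chord quality. The diatonic chord on degree 4 would be Fm (iv), but F–A–C is the major chord from C major. As a borrowed chord it is labeled IV.

IV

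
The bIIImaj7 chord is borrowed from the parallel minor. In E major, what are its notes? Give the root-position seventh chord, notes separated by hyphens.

bIIImaj7 is built on the lowered scale degree 3. In E major degree 3 is G#; lowered it becomes G. Stacking thirds in E minor on G gives G–B–D–F#.

G-B-D-F#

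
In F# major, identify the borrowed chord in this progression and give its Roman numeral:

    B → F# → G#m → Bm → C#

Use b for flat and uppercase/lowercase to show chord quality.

In F# major the diatonic chords are F#, G#m, A#m, B, C#, D#m, E#dim. B, F#, G#m and C# all belong to that set. Bm (B–D–F#) doesn't fit — on degree 4 F# major would have B (IV). Bm is the degree-4 chord of F# minor, so it is the borrowed iv.

iv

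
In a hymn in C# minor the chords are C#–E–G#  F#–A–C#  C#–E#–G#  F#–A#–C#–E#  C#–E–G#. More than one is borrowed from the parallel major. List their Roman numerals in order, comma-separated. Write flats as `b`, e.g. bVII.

I, IVmaj7

C# minor has the diatonic set C#m, D#dim, E, F#m, G#, A, B (with V from harmonic minor). C#–E–G# = C#m and F#–A–C# = F#m are both diatonic. C#–E#–G# is not: scale degree 1 in C# minor carries C#m (i). In C# major the chord on that degree is C#, so here it functions as I, borrowed from the parallel major. But F#–A#–C#–E# is foreign: the diatonic iv on degree 4 is F#m, whereas F#maj7 comes from C# major. It is labeled IVmaj7.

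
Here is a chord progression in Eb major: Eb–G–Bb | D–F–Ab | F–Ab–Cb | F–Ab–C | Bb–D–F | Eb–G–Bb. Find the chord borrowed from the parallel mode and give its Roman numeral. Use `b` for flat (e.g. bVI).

Eb major has the diatonic set Eb, Fm, Gm, Ab, Bb, Cm, Ddim. Eb–G–Bb = Eb, D–F–Ab = Ddim, F–Ab–C = Fm and Bb–D–F = Bb all belong to that set. But F–Ab–Cb is foreign: the diatonic ii on degree 2 is Fm, whereas Fdim comes from Eb minor. It is labeled ii°.

ii°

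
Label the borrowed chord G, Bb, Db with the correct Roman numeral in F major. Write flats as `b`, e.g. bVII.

ii°

G is scale degree 2 in F major. The diatonic chord on degree 2 would be Gm (ii), but G–Bb–Db is the diminished chord from F minor. As a borrowed chord it is labeled ii°.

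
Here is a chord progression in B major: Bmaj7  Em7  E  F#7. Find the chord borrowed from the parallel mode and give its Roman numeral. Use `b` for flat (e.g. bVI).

iv7

B major has the diatonic set B, C#m, D#m, E, F#, G#m, A#dim. Of the given chords, Bmaj7, E and F#7 are diatonic. Em7 (E–G–B–D) doesn't fit — on degree 4 B major would have E (IV). Em7 is the degree-4 chord of B minor, so it is the borrowed iv7.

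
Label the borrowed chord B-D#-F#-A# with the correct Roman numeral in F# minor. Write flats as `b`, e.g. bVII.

IVmaj7

B is scale degree 4 in F# minor. The diatonic chord on degree 4 would be Bm (iv), but B–D#–F#–A# is the major-seventh chord from F# major. As a borrowed chord it is labeled IVmaj7.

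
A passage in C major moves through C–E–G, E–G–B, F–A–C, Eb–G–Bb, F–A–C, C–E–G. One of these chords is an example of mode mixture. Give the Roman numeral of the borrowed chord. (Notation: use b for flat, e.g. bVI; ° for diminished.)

bIII

The diatonic triads in C major are C, Dm, Em, F, G, Am, Bdim. C–E–G = C, E–G–B = Em and F–A–C = F all belong to that set. But Eb–G–Bb is foreign: the diatonic iii on degree 3 is Em, whereas Eb comes from C minor. It is labeled bIII.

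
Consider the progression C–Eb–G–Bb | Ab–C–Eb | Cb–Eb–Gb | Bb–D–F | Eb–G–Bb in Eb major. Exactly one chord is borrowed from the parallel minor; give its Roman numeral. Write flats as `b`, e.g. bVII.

bVI

In Eb major the diatonic chords are Eb, Fm, Gm, Ab, Bb, Cm, Ddim. C–Eb–G–Bb = Cm7, Ab–C–Eb = Ab, Bb–D–F = Bb and Eb–G–Bb = Eb all belong to that set. Cb–Eb–Gb doesn't fit — on degree 6 Eb major would have Cm (vi). Cb is the degree-6 chord of Eb minor, so it is the borrowed bVI.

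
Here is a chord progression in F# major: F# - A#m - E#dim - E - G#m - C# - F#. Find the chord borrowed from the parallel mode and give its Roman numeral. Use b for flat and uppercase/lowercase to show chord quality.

bVII

In F# major the diatonic chords are F#, G#m, A#m, B, C#, D#m, E#dim. Of the given chords, F#, A#m, E#dim, G#m and C# are diatonic. E (E–G#–B) doesn't fit — on degree 7 F# major would have E#dim (vii°). E is the degree-7 chord of F# minor, so it is the borrowed bVII.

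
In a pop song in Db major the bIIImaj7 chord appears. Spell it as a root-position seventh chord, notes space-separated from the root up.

Fb Ab Cb Eb

Scale degree 3 in Db major is F. bIIImaj7 uses the lowered form, Fb, taken from Db minor. In Db minor the chord on Fb is Fb–Ab–Cb–Eb.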